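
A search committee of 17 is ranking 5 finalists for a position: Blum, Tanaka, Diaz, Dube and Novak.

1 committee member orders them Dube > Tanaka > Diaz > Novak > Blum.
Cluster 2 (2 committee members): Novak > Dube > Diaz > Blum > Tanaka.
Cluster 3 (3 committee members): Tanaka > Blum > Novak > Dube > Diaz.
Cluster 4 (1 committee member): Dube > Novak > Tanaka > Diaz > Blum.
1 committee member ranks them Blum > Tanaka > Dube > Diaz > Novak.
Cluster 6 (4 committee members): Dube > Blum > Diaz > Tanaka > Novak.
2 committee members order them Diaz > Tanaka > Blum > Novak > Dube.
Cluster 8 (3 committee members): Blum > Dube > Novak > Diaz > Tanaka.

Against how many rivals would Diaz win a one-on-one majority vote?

1

Diaz against each rival (17 committee members):
Diaz vs Blum: Blum, 11–6.
Diaz vs Tanaka: Diaz, 11–6.
Diaz–Dube: Dube 15–2.
Diaz vs Novak: Diaz is ranked higher on 1+1+4+2 = 8 ballots, Novak on 9. Novak wins 9–8.
Diaz beats Tanaka; loses to Blum, Dube, Novak — 1 pairwise win.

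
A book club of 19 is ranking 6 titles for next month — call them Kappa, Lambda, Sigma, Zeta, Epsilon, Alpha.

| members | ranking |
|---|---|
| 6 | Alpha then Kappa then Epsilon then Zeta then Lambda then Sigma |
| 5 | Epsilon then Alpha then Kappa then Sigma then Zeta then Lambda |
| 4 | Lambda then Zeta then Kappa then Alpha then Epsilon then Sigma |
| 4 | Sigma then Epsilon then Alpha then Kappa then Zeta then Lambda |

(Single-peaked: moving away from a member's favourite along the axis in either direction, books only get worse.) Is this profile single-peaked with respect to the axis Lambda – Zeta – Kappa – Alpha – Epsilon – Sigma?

Axis positions: Lambda=1, Zeta=2, Kappa=3, Alpha=4, Epsilon=5, Sigma=6.
Faction 1 (peak Alpha at position 4): ranking walks positions 4-3-5-2-1-6, expanding outward from the peak — single-peaked.
Faction 2 (peak Epsilon at position 5): ranking walks positions 5-4-3-6-2-1, expanding outward from the peak — single-peaked.
Faction 3 (peak Lambda at position 1): ranking walks positions 1-2-3-4-5-6, expanding outward from the peak — single-peaked.
Faction 4 (peak Sigma at position 6): ranking walks positions 6-5-4-3-2-1, expanding outward from the peak — single-peaked.
Every ranking is single-peaked on this axis.

yes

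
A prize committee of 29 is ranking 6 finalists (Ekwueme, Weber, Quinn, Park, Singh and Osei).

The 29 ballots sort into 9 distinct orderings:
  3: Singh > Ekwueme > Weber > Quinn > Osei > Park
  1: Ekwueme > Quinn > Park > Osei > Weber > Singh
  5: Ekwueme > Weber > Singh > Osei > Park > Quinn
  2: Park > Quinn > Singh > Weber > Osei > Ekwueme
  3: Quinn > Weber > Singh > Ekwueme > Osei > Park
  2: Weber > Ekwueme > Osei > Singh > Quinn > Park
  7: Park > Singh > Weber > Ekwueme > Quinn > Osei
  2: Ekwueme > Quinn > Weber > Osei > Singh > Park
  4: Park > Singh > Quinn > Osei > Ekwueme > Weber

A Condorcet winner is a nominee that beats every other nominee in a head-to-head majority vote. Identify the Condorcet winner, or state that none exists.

Check each pair by majority over 29 ballots:
Ekwueme–Weber: Ekwueme 15–14.
Ekwueme–Quinn: Ekwueme 20–9.
Ekwueme vs Park: Ekwueme, 16–13.
Ekwueme–Singh: Singh 19–10.
Ekwueme–Osei: Ekwueme 23–6.
Weber–Quinn: Weber 17–12.
Weber–Park: Weber 15–14.
Weber vs Singh: Singh wins 16–13.
Weber–Osei: Weber 24–5.
Quinn–Park: Park 18–11.
Quinn vs Singh: Singh, 21–8.
Quinn–Osei: Quinn 22–7.
Park vs Singh: Singh, 15–14.
Park–Osei: Osei 15–14.
Singh–Osei: Singh 24–5.
Only Singh has no losses; Singh is the Condorcet winner.

Singh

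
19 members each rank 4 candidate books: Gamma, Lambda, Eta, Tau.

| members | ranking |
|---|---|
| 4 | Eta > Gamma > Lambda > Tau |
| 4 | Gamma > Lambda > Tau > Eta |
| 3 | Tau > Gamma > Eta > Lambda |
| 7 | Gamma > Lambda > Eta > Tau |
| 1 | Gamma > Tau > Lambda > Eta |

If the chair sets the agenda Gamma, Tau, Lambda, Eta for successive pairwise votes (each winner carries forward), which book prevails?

Gamma

Round 1: Gamma vs Tau — 16–3, Gamma advances.
Round 2: Gamma vs Lambda — 19–0, Gamma advances.
Round 3: Gamma vs Eta — 15–4, Gamma advances.
The agenda winner is Gamma.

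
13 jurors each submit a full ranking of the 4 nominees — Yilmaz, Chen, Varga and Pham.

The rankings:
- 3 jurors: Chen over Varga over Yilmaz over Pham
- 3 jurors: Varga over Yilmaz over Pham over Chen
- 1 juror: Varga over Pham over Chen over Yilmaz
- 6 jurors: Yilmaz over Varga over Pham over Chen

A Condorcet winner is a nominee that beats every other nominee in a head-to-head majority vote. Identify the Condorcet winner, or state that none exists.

Check each pair by majority over 13 ballots:
Yilmaz vs Chen: Yilmaz wins 9–4.
Yilmaz–Varga: Varga 7–6.
Yilmaz vs Pham: Yilmaz, 12–1.
Chen vs Varga: Varga, 10–3.
Chen vs Pham: Pham, 10–3.
Varga–Pham: Varga 13–0.
Only Varga has no losses; Varga is the Condorcet winner.

Varga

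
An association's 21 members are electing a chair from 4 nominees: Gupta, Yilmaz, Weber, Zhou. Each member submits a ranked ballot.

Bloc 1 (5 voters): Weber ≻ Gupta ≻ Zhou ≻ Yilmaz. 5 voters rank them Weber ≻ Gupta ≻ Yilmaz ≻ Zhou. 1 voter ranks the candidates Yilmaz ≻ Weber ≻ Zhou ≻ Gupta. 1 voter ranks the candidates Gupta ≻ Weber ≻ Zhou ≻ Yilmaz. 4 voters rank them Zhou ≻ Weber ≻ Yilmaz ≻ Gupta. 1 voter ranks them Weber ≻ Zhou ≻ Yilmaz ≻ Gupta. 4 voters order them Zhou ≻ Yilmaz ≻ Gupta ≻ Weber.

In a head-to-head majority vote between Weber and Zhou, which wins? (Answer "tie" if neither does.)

Weber

Ballots ranking Weber above Zhou: 5 + 5 + 1 + 1 + 1 = 13.
Ballots ranking Zhou above Weber: 21 − 13 = 8.
Weber wins the head-to-head 13–8.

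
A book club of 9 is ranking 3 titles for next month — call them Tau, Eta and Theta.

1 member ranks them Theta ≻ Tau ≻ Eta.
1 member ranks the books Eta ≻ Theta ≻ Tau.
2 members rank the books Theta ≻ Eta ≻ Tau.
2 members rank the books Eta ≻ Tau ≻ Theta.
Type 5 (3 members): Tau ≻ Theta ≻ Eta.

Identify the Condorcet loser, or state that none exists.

Head-to-head results (9 members):
Tau vs Eta: Eta, 5–4.
Tau vs Theta: Tau preferred on 2+3 = 5 ballots; Tau wins 5–4.
Eta vs Theta: 3 to 6, Theta.
No book is winless: Tau beats Theta; Eta beats Tau; Theta beats Eta. There is no Condorcet loser.

none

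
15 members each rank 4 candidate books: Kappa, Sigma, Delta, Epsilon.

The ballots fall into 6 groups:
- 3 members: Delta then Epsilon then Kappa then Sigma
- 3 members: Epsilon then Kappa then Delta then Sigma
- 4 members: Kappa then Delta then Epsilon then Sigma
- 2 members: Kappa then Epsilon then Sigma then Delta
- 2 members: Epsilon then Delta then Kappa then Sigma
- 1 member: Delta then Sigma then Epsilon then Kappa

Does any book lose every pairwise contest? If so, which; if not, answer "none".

Sigma

Head-to-head results (15 members):
Kappa–Sigma: Kappa 14–1.
Kappa vs Delta: Kappa preferred on 3+4+2 = 9 ballots; Kappa wins 9–6.
Kappa vs Epsilon: 4+2 = 6 for Kappa, 9 for Epsilon — Epsilon by 9–6.
Sigma vs Delta: Delta, 13–2.
Sigma vs Epsilon: Sigma is ranked higher on 1 ballot, Epsilon on 14. Epsilon wins 14–1.
Delta vs Epsilon: 3+4+1 = 8 for Delta, 7 for Epsilon — Delta by 8–7.
Sigma loses to every other book — it is the Condorcet loser.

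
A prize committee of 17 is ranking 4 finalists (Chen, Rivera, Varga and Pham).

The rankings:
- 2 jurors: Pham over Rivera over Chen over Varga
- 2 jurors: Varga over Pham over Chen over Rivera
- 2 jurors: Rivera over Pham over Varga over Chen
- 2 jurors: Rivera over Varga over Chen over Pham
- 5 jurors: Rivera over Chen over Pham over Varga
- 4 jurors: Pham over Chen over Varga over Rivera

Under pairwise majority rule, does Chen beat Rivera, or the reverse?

Rivera

Ballots ranking Chen above Rivera: 2 + 4 = 6.
Ballots ranking Rivera above Chen: 17 − 6 = 11.
Rivera wins the head-to-head 11–6.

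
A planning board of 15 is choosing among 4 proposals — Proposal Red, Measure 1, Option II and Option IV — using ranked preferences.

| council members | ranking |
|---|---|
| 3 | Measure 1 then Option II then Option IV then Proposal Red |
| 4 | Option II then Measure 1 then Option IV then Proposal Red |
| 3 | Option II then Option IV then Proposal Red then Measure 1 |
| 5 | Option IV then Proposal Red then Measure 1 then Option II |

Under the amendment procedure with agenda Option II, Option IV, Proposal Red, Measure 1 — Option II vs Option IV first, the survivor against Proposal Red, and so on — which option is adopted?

Round 1: Option II vs Option IV — 10–5, Option II advances.
Round 2: Option II vs Proposal Red — 10–5, Option II advances.
Round 3: Option II vs Measure 1 — 7–8, Measure 1 advances.
Measure 1 survives the agenda.

Measure 1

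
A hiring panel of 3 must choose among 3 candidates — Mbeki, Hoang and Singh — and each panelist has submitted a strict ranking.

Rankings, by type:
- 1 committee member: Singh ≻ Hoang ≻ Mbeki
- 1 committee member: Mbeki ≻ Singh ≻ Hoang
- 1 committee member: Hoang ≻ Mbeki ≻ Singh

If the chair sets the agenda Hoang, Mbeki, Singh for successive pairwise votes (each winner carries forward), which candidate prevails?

Round 1: Hoang vs Mbeki — 2–1, Hoang advances.
Round 2: Hoang vs Singh — 1–2, Singh advances.
The agenda winner is Singh.

Singh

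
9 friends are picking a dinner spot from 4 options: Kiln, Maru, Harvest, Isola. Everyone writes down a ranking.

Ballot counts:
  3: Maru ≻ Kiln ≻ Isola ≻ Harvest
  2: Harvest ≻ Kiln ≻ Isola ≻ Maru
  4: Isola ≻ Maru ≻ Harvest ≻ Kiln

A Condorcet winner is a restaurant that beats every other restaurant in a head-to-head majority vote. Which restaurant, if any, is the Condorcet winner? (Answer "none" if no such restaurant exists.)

none

Check each pair by majority over 9 ballots:
Kiln vs Maru: 2 to 7, Maru.
Kiln vs Harvest: Kiln preferred on 3 ballots; Harvest wins 6–3.
Kiln vs Isola: Kiln preferred on 3+2 = 5 ballots; Kiln wins 5–4.
Maru vs Harvest: 3+4 = 7 for Maru, 2 for Harvest — Maru by 7–2.
Maru vs Isola: Maru preferred on 3 ballots; Isola wins 6–3.
Harvest vs Isola: 2 to 7, Isola.
Every restaurant loses at least once (Kiln loses to Maru; Maru loses to Isola; Harvest loses to Maru; Isola loses to Kiln). The majority relation contains the cycle Kiln → Isola → Maru → Kiln, so there is no Condorcet winner.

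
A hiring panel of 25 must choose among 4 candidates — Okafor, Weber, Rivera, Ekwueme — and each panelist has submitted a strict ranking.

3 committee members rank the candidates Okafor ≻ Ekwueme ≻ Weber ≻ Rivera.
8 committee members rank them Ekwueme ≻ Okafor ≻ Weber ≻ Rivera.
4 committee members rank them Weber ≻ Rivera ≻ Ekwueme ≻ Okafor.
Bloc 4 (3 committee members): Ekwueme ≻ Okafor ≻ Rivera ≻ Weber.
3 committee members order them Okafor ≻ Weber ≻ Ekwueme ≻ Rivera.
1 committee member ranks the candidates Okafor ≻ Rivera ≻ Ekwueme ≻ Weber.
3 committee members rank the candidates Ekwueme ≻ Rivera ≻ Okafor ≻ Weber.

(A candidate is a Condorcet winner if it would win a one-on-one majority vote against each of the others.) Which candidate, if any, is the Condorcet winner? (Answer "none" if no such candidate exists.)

Ekwueme

Pairwise majorities:
Okafor vs Weber: 3+8+3+3+1+3 = 21 for Okafor, 4 for Weber — Okafor by 21–4.
Okafor vs Rivera: 18 to 7, Okafor.
Okafor vs Ekwueme: 3+3+1 = 7 for Okafor, 18 for Ekwueme — Ekwueme by 18–7.
Weber vs Rivera: Weber preferred on 3+8+4+3 = 18 ballots; Weber wins 18–7.
Weber vs Ekwueme: Weber preferred on 4+3 = 7 ballots; Ekwueme wins 18–7.
Rivera vs Ekwueme: Rivera is ranked higher on 4+1 = 5 ballots, Ekwueme on 20. Ekwueme wins 20–5.
Ekwueme wins every pairwise contest, so Ekwueme is the Condorcet winner.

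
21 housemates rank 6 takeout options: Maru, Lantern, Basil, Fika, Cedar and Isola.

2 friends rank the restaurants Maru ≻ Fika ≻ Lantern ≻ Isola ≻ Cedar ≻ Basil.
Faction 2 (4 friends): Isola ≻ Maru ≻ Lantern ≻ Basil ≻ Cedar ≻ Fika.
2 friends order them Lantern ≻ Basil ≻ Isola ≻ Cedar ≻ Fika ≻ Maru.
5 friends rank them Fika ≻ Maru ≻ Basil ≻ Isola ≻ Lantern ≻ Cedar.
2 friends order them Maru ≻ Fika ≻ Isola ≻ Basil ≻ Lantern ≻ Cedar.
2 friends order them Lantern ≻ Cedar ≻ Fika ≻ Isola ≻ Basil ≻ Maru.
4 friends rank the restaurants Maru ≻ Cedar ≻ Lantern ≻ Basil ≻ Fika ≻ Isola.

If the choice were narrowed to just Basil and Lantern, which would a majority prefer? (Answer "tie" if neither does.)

Lantern

Ballots ranking Basil above Lantern: 5 + 2 = 7.
Ballots ranking Lantern above Basil: 21 − 7 = 14.
Lantern wins the head-to-head 14–7.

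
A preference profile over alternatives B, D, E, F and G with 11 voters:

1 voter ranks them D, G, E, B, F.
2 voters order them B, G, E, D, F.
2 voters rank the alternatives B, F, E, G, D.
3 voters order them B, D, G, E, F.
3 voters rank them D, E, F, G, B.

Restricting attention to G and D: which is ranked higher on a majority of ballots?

D

Ballots ranking G above D: 2 + 2 = 4.
Ballots ranking D above G: 11 − 4 = 7.
D wins the head-to-head 7–4.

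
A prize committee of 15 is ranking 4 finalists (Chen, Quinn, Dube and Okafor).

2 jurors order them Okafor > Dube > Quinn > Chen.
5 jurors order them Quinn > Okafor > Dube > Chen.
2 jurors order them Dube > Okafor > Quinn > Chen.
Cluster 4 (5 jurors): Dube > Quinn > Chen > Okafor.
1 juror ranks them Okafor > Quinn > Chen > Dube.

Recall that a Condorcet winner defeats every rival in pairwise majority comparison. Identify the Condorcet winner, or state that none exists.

Pairwise majorities:
Chen vs Quinn: Chen preferred on 0 ballots; Quinn wins 15–0.
Chen vs Dube: Chen is ranked higher on 1 ballot, Dube on 14. Dube wins 14–1.
Chen vs Okafor: Chen preferred on 5 ballots; Okafor wins 10–5.
Quinn vs Dube: 6 to 9, Dube.
Quinn vs Okafor: Quinn is ranked higher on 5+5 = 10 ballots, Okafor on 5. Quinn wins 10–5.
Dube vs Okafor: Dube preferred on 2+5 = 7 ballots; Okafor wins 8–7.
Every nominee loses at least once (Chen loses to Quinn; Quinn loses to Dube; Dube loses to Okafor; Okafor loses to Quinn). The majority relation contains the cycle Quinn beats Okafor beats Dube beats Quinn, so there is no Condorcet winner.

none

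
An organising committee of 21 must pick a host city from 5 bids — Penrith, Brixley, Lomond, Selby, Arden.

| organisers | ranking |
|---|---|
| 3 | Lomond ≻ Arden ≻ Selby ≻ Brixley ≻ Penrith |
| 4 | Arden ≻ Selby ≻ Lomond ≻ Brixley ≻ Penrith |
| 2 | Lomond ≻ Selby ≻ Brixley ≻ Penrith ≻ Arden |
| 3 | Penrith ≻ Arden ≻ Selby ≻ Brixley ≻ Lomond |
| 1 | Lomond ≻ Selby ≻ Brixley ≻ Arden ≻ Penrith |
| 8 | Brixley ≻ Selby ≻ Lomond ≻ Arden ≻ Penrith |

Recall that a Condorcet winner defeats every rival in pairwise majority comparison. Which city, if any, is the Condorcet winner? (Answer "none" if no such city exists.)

Selby

Pairwise majorities:
Penrith vs Brixley: Penrith preferred on 3 ballots; Brixley wins 18–3.
Penrith vs Lomond: 3 to 18, Lomond.
Penrith vs Selby: 3 to 18, Selby.
Penrith vs Arden: Penrith is ranked higher on 2+3 = 5 ballots, Arden on 16. Arden wins 16–5.
Brixley vs Lomond: Brixley preferred on 3+8 = 11 ballots; Brixley wins 11–10.
Brixley vs Selby: Brixley is ranked higher on 8 ballots, Selby on 13. Selby wins 13–8.
Brixley vs Arden: Brixley is ranked higher on 2+1+8 = 11 ballots, Arden on 10. Brixley wins 11–10.
Lomond vs Selby: Lomond preferred on 3+2+1 = 6 ballots; Selby wins 15–6.
Lomond vs Arden: 14 to 7, Lomond.
Selby vs Arden: Selby is ranked higher on 2+1+8 = 11 ballots, Arden on 10. Selby wins 11–10.
Selby beats each of Penrith, Brixley, Lomond, Arden — Selby is the Condorcet winner.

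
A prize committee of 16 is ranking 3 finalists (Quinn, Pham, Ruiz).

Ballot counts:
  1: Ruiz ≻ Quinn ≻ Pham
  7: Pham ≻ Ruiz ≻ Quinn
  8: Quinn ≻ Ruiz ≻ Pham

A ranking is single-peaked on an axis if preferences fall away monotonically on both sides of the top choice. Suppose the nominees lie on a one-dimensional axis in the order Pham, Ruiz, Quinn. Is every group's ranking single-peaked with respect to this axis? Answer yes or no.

yes

Axis positions: Pham=1, Ruiz=2, Quinn=3.
Group 1 (peak Ruiz at position 2): ranking walks positions 2-3-1, expanding outward from the peak — single-peaked.
Group 2 (peak Pham at position 1): ranking walks positions 1-2-3, expanding outward from the peak — single-peaked.
Group 3 (peak Quinn at position 3): ranking walks positions 3-2-1, expanding outward from the peak — single-peaked.
Every ranking is single-peaked on this axis.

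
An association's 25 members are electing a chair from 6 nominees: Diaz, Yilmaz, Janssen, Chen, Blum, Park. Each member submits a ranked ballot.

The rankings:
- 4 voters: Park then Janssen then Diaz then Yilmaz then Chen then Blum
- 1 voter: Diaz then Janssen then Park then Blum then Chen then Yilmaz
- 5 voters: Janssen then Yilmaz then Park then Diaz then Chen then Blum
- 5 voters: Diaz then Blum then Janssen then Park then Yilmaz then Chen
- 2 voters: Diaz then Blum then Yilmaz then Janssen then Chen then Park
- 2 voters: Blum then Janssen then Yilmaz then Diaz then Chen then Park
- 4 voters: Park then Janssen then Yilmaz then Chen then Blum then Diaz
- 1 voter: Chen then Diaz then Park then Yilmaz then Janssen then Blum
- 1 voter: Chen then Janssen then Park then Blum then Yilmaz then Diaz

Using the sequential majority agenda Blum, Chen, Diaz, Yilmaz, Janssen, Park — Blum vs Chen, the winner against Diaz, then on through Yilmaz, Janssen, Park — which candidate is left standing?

Round 1: Blum vs Chen — 10–15, Chen advances.
Round 2: Chen vs Diaz — 6–19, Diaz advances.
Round 3: Diaz vs Yilmaz — 13–12, Diaz advances.
Round 4: Diaz vs Janssen — 9–16, Janssen advances.
Round 5: Janssen vs Park — 16–9, Janssen advances.
Janssen survives the agenda.

Janssen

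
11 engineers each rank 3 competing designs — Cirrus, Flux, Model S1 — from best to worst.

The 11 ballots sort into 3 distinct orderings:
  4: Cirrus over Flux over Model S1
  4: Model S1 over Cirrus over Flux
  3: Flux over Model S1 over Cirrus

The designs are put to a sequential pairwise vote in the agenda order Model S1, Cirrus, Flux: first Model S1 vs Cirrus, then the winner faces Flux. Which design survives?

Round 1: Model S1 vs Cirrus — 7–4, Model S1 advances.
Round 2: Model S1 vs Flux — 4–7, Flux advances.
The agenda winner is Flux.

Flux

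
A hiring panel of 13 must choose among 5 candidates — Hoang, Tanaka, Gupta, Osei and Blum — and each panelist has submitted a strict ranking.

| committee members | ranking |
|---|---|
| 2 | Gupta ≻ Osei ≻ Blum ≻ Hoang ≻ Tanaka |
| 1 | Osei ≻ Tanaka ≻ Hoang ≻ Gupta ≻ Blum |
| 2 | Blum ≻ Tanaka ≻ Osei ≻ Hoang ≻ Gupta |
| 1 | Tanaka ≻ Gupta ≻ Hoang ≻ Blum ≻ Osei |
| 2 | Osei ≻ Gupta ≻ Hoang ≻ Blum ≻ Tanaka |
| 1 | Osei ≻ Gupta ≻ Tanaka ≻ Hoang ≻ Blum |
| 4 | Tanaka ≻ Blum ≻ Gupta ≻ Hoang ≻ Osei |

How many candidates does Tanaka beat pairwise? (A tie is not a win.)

Tanaka against each rival (13 committee members):
Tanaka vs Hoang: Tanaka, 9–4.
Tanaka vs Gupta: Tanaka, 8–5.
Tanaka vs Osei: Tanaka preferred on 2+1+4 = 7 ballots; Tanaka wins 7–6.
Tanaka vs Blum: 7 to 6, Tanaka.
Tanaka beats Hoang, Gupta, Osei, Blum — 4 pairwise wins.

4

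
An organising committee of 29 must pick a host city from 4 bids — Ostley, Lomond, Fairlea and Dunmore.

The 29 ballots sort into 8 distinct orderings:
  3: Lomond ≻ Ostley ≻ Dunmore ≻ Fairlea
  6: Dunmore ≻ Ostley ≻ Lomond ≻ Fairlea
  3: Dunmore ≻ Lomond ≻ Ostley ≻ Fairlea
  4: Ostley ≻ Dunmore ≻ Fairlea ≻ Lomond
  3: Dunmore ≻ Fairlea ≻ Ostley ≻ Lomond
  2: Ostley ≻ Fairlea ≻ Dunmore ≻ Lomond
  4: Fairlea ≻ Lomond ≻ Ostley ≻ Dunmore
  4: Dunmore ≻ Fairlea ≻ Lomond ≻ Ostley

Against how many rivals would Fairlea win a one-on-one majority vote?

Fairlea against each rival (29 organisers):
Fairlea–Ostley: Ostley 18–11.
Fairlea vs Lomond: 4+3+2+4+4 = 17 for Fairlea, 12 for Lomond — Fairlea by 17–12.
Fairlea vs Dunmore: Dunmore, 23–6.
Fairlea beats Lomond; loses to Ostley, Dunmore — 1 pairwise win.

1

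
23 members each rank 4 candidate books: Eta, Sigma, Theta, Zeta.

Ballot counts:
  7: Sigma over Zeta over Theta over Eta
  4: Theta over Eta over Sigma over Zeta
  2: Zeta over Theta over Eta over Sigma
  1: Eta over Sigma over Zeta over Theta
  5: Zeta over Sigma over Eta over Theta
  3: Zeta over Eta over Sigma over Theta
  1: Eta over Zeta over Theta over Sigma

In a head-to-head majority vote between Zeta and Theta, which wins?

Ballots ranking Zeta above Theta: 7 + 2 + 1 + 5 + 3 + 1 = 19.
Ballots ranking Theta above Zeta: 23 − 19 = 4.
Zeta wins the head-to-head 19–4.

Zeta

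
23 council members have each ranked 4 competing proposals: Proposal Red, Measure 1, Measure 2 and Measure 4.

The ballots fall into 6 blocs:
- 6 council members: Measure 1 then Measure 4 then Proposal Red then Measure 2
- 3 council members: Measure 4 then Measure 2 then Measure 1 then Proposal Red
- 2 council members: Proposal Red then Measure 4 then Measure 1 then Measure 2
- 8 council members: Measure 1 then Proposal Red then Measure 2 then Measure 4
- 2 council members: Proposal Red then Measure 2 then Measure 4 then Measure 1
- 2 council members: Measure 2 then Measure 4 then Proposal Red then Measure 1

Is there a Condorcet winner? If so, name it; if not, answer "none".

Measure 1

Pairwise majorities:
Proposal Red vs Measure 1: Measure 1, 17–6.
Proposal Red–Measure 2: Proposal Red 18–5.
Proposal Red–Measure 4: Proposal Red 12–11.
Measure 1 vs Measure 2: Measure 1 wins 16–7.
Measure 1 vs Measure 4: Measure 1 wins 14–9.
Measure 2 vs Measure 4: Measure 2 wins 12–11.
Measure 1 beats each of Proposal Red, Measure 2, Measure 4 — Measure 1 is the Condorcet winner.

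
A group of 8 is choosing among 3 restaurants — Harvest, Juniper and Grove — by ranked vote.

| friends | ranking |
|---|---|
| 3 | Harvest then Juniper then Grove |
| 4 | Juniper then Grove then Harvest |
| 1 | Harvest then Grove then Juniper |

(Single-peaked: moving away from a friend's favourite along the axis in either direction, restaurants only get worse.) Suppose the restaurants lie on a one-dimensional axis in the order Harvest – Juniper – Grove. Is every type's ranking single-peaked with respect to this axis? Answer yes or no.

Axis positions: Harvest=1, Juniper=2, Grove=3.
Type 1 (peak Harvest at position 1): ranking walks positions 1-2-3, expanding outward from the peak — single-peaked.
Type 2 (peak Juniper at position 2): ranking walks positions 2-3-1, expanding outward from the peak — single-peaked.
Type 3: ranking walks positions 1-3-2; Grove is ranked above Juniper even though Juniper lies between Grove and the peak Harvest on the axis — preferences dip and rise again. Not single-peaked.
Type 3 violates single-peakedness, so the profile is not single-peaked on this axis.

no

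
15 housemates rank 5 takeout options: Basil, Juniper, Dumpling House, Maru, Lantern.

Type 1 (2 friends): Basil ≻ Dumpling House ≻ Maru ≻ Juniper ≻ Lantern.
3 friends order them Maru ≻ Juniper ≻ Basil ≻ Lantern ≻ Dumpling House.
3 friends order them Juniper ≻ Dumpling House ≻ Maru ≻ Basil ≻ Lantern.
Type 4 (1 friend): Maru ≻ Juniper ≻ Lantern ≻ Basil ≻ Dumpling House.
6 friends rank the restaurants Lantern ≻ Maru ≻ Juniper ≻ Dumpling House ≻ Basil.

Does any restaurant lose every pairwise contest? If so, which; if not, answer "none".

none

Head-to-head results (15 friends):
Basil vs Juniper: Juniper wins 13–2.
Basil–Dumpling House: Dumpling House 9–6.
Basil vs Maru: Maru wins 13–2.
Basil vs Lantern: Basil wins 8–7.
Juniper vs Dumpling House: Juniper is ranked higher on 3+3+1+6 = 13 ballots, Dumpling House on 2. Juniper wins 13–2.
Juniper vs Maru: Juniper is ranked higher on 3 ballots, Maru on 12. Maru wins 12–3.
Juniper vs Lantern: Juniper preferred on 2+3+3+1 = 9 ballots; Juniper wins 9–6.
Dumpling House vs Maru: 2+3 = 5 for Dumpling House, 10 for Maru — Maru by 10–5.
Dumpling House vs Lantern: Dumpling House preferred on 2+3 = 5 ballots; Lantern wins 10–5.
Maru–Lantern: Maru 9–6.
Each restaurant has at least one pairwise win (Basil beats Lantern; Juniper beats Basil; Dumpling House beats Basil; Maru beats Basil; Lantern beats Dumpling House) — no Condorcet loser.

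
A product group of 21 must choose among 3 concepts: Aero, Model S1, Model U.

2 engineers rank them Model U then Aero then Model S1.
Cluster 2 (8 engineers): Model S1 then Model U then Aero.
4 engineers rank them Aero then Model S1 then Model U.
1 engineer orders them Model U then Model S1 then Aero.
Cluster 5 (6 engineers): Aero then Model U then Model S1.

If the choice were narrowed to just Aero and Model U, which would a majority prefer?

Model U

Ballots ranking Aero above Model U: 4 + 6 = 10.
Ballots ranking Model U above Aero: 21 − 10 = 11.
Model U wins the head-to-head 11–10.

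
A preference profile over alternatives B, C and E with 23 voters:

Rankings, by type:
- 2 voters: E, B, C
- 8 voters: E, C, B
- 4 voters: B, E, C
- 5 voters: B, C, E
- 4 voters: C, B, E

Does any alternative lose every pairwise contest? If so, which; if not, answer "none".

none

Pairwise majorities:
B vs C: C, 12–11.
B vs E: B, 13–10.
C vs E: C preferred on 5+4 = 9 ballots; E wins 14–9.
Each alternative has at least one pairwise win (B beats E; C beats B; E beats C) — no Condorcet loser.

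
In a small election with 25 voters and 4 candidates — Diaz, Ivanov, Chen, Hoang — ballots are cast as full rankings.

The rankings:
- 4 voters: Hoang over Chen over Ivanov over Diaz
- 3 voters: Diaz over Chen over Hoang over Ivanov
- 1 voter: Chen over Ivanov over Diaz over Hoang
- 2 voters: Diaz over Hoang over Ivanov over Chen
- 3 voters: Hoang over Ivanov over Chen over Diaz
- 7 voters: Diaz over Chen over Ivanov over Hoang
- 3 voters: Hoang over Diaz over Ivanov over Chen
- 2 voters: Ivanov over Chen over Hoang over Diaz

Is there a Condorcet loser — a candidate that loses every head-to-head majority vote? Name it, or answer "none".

Head-to-head results (25 voters):
Diaz vs Ivanov: Diaz preferred on 3+2+7+3 = 15 ballots; Diaz wins 15–10.
Diaz vs Chen: Diaz preferred on 3+2+7+3 = 15 ballots; Diaz wins 15–10.
Diaz vs Hoang: Diaz, 13–12.
Ivanov vs Chen: Chen wins 15–10.
Ivanov vs Hoang: Ivanov is ranked higher on 1+7+2 = 10 ballots, Hoang on 15. Hoang wins 15–10.
Chen vs Hoang: 13 to 12, Chen.
Only Ivanov has no wins; Ivanov is the Condorcet loser.

Ivanov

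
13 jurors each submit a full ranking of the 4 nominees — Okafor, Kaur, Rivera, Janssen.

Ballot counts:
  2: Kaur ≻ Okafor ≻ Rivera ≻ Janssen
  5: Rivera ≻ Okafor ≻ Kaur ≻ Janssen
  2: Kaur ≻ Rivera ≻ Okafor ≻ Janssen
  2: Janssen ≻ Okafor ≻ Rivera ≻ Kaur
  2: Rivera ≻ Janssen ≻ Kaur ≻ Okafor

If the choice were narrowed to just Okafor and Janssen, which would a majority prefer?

Okafor

Ballots ranking Okafor above Janssen: 2 + 5 + 2 = 9.
Ballots ranking Janssen above Okafor: 13 − 9 = 4.
Okafor wins the head-to-head 9–4.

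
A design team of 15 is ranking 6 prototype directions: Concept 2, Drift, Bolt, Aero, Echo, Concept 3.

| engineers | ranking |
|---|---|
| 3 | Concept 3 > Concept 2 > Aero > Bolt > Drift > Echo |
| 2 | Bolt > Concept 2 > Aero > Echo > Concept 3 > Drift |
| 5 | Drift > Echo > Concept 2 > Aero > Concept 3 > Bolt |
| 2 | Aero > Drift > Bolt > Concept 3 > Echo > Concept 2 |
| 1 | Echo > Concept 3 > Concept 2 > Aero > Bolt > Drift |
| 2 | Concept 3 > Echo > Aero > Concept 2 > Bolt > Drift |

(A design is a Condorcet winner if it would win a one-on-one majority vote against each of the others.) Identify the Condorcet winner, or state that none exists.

Pairwise majorities:
Concept 2 vs Drift: 8 to 7, Concept 2.
Concept 2 vs Bolt: Concept 2 is ranked higher on 3+5+1+2 = 11 ballots, Bolt on 4. Concept 2 wins 11–4.
Concept 2 vs Aero: Concept 2 is ranked higher on 3+2+5+1 = 11 ballots, Aero on 4. Concept 2 wins 11–4.
Concept 2 vs Echo: 3+2 = 5 for Concept 2, 10 for Echo — Echo by 10–5.
Concept 2 vs Concept 3: Concept 2 preferred on 2+5 = 7 ballots; Concept 3 wins 8–7.
Drift–Bolt: Bolt 8–7.
Drift–Aero: Aero 10–5.
Drift vs Echo: Drift, 10–5.
Drift vs Concept 3: 7 to 8, Concept 3.
Bolt vs Aero: Aero wins 13–2.
Bolt vs Echo: Bolt is ranked higher on 3+2+2 = 7 ballots, Echo on 8. Echo wins 8–7.
Bolt vs Concept 3: Concept 3, 11–4.
Aero vs Echo: Echo wins 8–7.
Aero vs Concept 3: Aero, 9–6.
Echo–Concept 3: Echo 8–7.
Each design drops at least one matchup (Concept 2 loses to Echo; Drift loses to Concept 2; Bolt loses to Concept 2; Aero loses to Concept 2; Echo loses to Drift; Concept 3 loses to Aero); the cycle Concept 2 > Drift > Echo > Concept 2 rules out a Condorcet winner.

none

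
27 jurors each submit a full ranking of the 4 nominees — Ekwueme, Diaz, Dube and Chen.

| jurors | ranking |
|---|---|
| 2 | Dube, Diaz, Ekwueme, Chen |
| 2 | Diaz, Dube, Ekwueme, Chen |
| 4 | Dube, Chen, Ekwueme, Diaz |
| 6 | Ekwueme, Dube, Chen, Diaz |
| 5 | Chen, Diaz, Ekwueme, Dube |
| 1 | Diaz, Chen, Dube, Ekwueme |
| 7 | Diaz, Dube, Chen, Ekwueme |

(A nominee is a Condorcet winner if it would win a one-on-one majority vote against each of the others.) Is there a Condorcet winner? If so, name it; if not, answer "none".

none

Pairwise majorities:
Ekwueme vs Diaz: Ekwueme is ranked higher on 4+6 = 10 ballots, Diaz on 17. Diaz wins 17–10.
Ekwueme vs Dube: 6+5 = 11 for Ekwueme, 16 for Dube — Dube by 16–11.
Ekwueme vs Chen: 10 to 17, Chen.
Diaz vs Dube: Diaz is ranked higher on 2+5+1+7 = 15 ballots, Dube on 12. Diaz wins 15–12.
Diaz vs Chen: Diaz preferred on 2+2+1+7 = 12 ballots; Chen wins 15–12.
Dube vs Chen: Dube is ranked higher on 2+2+4+6+7 = 21 ballots, Chen on 6. Dube wins 21–6.
Every nominee loses at least once (Ekwueme loses to Diaz; Diaz loses to Chen; Dube loses to Diaz; Chen loses to Dube). The majority relation contains the cycle Diaz > Dube > Chen > Diaz, so there is no Condorcet winner.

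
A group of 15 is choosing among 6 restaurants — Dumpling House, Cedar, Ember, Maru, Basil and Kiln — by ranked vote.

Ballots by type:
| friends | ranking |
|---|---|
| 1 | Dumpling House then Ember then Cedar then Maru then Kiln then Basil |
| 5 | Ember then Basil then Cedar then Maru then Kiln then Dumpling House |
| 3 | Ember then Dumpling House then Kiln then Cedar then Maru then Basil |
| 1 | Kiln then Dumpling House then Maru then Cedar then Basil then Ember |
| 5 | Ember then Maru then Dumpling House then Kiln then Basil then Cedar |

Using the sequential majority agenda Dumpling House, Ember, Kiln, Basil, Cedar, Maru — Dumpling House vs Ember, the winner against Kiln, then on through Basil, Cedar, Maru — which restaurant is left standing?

Ember

Round 1: Dumpling House vs Ember — 2–13, Ember advances.
Round 2: Ember vs Kiln — 14–1, Ember advances.
Round 3: Ember vs Basil — 14–1, Ember advances.
Round 4: Ember vs Cedar — 14–1, Ember advances.
Round 5: Ember vs Maru — 14–1, Ember advances.
The agenda winner is Ember.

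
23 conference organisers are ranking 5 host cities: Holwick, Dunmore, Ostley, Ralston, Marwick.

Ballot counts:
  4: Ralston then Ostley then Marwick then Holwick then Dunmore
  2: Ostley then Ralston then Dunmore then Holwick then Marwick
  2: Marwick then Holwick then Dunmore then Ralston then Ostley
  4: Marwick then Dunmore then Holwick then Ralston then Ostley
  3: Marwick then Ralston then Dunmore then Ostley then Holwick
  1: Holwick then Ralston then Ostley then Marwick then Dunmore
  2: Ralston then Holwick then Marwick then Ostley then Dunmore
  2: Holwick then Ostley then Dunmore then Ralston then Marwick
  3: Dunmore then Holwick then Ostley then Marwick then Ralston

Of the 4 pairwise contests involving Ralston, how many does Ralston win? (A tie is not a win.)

2

Ralston against each rival (23 organisers):
Ralston–Holwick: Holwick 12–11.
Ralston vs Dunmore: Ralston wins 12–11.
Ralston vs Ostley: Ralston wins 16–7.
Ralston vs Marwick: Marwick wins 12–11.
Ralston beats Dunmore, Ostley; loses to Holwick, Marwick — 2 pairwise wins.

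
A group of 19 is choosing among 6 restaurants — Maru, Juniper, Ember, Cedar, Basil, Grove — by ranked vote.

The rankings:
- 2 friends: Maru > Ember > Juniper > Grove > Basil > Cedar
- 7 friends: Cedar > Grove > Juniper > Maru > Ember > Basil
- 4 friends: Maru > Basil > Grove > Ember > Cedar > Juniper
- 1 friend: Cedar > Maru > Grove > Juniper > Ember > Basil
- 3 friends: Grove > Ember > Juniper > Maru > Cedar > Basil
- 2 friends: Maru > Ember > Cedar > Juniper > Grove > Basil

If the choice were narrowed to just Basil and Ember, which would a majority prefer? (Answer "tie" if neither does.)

Ember

Ballots ranking Basil above Ember: 4.
Ballots ranking Ember above Basil: 19 − 4 = 15.
Ember wins the head-to-head 15–4.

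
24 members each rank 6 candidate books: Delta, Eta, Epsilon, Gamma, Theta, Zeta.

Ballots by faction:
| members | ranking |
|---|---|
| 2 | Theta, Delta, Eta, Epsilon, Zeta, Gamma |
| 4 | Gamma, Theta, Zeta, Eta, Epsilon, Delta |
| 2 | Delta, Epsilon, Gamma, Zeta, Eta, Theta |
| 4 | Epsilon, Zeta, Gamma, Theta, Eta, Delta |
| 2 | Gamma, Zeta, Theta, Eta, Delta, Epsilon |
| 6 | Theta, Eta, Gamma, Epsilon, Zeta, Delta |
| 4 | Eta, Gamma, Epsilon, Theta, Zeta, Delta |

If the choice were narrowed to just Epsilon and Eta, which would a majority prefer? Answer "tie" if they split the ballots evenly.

Ballots ranking Epsilon above Eta: 2 + 4 = 6.
Ballots ranking Eta above Epsilon: 24 − 6 = 18.
Eta wins the head-to-head 18–6.

Eta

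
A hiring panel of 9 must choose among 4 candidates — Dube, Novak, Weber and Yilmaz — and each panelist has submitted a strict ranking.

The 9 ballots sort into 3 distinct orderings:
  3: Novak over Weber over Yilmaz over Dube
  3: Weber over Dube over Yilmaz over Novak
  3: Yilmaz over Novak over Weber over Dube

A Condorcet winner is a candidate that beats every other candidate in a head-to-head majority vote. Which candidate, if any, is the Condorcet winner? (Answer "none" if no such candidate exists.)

none

Head-to-head results (9 committee members):
Dube vs Novak: Novak, 6–3.
Dube vs Weber: Weber, 9–0.
Dube–Yilmaz: Yilmaz 6–3.
Novak vs Weber: Novak, 6–3.
Novak vs Yilmaz: 3 for Novak, 6 for Yilmaz — Yilmaz by 6–3.
Weber vs Yilmaz: Weber preferred on 3+3 = 6 ballots; Weber wins 6–3.
Every candidate loses at least once (Dube loses to Novak; Novak loses to Yilmaz; Weber loses to Novak; Yilmaz loses to Weber). The majority relation contains the cycle Novak → Weber → Yilmaz → Novak, so there is no Condorcet winner.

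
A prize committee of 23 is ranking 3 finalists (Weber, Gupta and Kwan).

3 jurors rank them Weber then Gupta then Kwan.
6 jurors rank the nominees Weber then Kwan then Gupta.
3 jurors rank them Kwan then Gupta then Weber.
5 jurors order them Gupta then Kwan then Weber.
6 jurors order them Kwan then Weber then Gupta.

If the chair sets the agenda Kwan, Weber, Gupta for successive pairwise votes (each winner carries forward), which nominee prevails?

Round 1: Kwan vs Weber — 14–9, Kwan advances.
Round 2: Kwan vs Gupta — 15–8, Kwan advances.
The agenda winner is Kwan.

Kwan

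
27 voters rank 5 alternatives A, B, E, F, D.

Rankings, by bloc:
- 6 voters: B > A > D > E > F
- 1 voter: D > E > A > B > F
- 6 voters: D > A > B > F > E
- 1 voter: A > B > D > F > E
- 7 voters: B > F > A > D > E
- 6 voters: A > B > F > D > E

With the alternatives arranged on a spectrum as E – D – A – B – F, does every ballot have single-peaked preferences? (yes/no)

Axis positions: E=1, D=2, A=3, B=4, F=5.
Bloc 1 (peak B at position 4): ranking walks positions 4-3-2-1-5, expanding outward from the peak — single-peaked.
Bloc 2 (peak D at position 2): ranking walks positions 2-1-3-4-5, expanding outward from the peak — single-peaked.
Bloc 3 (peak D at position 2): ranking walks positions 2-3-4-5-1, expanding outward from the peak — single-peaked.
Bloc 4 (peak A at position 3): ranking walks positions 3-4-2-5-1, expanding outward from the peak — single-peaked.
Bloc 5 (peak B at position 4): ranking walks positions 4-5-3-2-1, expanding outward from the peak — single-peaked.
Bloc 6 (peak A at position 3): ranking walks positions 3-4-5-2-1, expanding outward from the peak — single-peaked.
Every ranking is single-peaked on this axis.

yes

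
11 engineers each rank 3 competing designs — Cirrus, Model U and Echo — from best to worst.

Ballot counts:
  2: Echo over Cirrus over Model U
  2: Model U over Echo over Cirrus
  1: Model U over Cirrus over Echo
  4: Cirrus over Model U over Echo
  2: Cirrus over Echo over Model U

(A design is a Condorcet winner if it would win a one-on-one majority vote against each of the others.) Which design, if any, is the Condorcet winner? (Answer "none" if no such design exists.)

Cirrus

Pairwise majorities:
Cirrus vs Model U: 8 to 3, Cirrus.
Cirrus vs Echo: 7 to 4, Cirrus.
Model U vs Echo: Model U is ranked higher on 2+1+4 = 7 ballots, Echo on 4. Model U wins 7–4.
Only Cirrus has no losses; Cirrus is the Condorcet winner.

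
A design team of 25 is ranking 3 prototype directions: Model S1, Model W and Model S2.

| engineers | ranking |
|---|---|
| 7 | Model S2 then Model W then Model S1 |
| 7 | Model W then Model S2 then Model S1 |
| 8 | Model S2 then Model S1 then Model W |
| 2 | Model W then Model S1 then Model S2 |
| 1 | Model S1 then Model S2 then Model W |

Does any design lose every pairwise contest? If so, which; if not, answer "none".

Model S1

Pairwise majorities:
Model S1 vs Model W: Model W, 16–9.
Model S1–Model S2: Model S2 22–3.
Model W vs Model S2: Model S2, 16–9.
Only Model S1 has no wins; Model S1 is the Condorcet loser.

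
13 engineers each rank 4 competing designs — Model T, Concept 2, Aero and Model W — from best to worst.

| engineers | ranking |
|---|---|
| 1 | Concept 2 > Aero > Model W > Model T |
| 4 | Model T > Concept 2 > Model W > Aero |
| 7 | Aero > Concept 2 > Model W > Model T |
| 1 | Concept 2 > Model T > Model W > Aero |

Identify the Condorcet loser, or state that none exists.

Model T

Pairwise majorities:
Model T vs Concept 2: Concept 2, 9–4.
Model T vs Aero: Aero wins 8–5.
Model T vs Model W: Model T preferred on 4+1 = 5 ballots; Model W wins 8–5.
Concept 2 vs Aero: Aero wins 7–6.
Concept 2 vs Model W: Concept 2 is ranked higher on 1+4+7+1 = 13 ballots, Model W on 0. Concept 2 wins 13–0.
Aero vs Model W: Aero wins 8–5.
Model T loses to every other design — it is the Condorcet loser.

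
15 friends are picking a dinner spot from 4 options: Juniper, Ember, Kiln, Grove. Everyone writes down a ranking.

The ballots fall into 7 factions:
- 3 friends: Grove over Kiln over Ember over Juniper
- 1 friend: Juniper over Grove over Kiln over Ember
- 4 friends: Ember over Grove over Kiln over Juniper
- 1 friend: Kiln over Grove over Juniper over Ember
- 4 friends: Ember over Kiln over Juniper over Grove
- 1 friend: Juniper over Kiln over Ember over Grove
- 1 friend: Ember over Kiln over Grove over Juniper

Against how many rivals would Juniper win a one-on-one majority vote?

Juniper against each rival (15 friends):
Juniper vs Ember: Juniper preferred on 1+1+1 = 3 ballots; Ember wins 12–3.
Juniper vs Kiln: Kiln wins 13–2.
Juniper vs Grove: Juniper preferred on 1+4+1 = 6 ballots; Grove wins 9–6.
Juniper beats no one; loses to Ember, Kiln, Grove — 0 pairwise wins.

0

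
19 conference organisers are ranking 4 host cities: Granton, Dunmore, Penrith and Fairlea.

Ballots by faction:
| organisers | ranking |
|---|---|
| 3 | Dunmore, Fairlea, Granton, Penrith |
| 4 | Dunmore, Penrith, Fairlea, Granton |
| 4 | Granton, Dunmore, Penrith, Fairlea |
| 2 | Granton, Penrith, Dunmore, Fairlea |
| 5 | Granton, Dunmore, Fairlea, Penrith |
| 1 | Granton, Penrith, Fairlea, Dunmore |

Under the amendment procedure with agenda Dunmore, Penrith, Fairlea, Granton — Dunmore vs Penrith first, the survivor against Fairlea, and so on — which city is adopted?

Round 1: Dunmore vs Penrith — 16–3, Dunmore advances.
Round 2: Dunmore vs Fairlea — 18–1, Dunmore advances.
Round 3: Dunmore vs Granton — 7–12, Granton advances.
The agenda winner is Granton.

Granton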